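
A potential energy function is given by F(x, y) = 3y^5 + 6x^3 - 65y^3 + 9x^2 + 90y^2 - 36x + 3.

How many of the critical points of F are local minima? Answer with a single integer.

2

F separates as a function of x plus a function of y, so ∇F=0 decouples.
∂F/∂x = 18(x - 1)(x + 2) = 0 at x ∈ {-2, 1}; ∂F/∂y = 15y(y - 3)(y - 1)(y + 4) = 0 at y ∈ {-4, 0, 1, 3}.
The Hessian is diagonal: diag(F_xx, F_yy). Second derivatives: F_xx(-2)=-54, F_xx(1)=54; F_yy(-4)=-2100, F_yy(0)=180, F_yy(1)=-150, F_yy(3)=630.
Local minima occur where both diagonal entries positive: (1, 0), (1, 3). Count: 2.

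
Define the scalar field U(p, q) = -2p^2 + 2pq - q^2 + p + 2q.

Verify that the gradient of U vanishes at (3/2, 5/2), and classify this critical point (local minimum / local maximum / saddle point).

∇U = (-4p + 2q + 1, 2p - 2q + 2); substituting (3/2, 5/2) gives ∇U = (0, 0), so (3/2, 5/2) is indeed a critical point.
The Hessian of U is constant: H = [[-4, 2], [2, -2]].
det(H) = (-4)·(-2) − 2² = 4.
det(H) > 0 and tr(H) = -6 < 0, so H is negative definite and the point is a local maximum.

local maximum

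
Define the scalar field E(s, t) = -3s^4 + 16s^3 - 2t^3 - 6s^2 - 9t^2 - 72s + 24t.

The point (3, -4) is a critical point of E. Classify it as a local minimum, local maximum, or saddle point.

saddle point

The mixed partial ∂²E/∂s∂t is 0, so the Hessian at any point is diag(E_ss, E_tt) = diag(12(-3s^2 + 8s - 1), -6(2t + 3)).
At (3, -4): H = diag(-48, 30).
The eigenvalues have opposite signs, so H is indefinite: a saddle point.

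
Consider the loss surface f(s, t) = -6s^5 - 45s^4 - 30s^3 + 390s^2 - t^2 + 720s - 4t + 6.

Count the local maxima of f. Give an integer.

2

f separates as a function of s plus a function of t, so ∇f=0 decouples.
∂f/∂s = -30(s - 2)(s + 1)(s + 3)(s + 4) = 0 at s ∈ {-4, -3, -1, 2}; ∂f/∂t = -2(t + 2) = 0 at t ∈ {-2}.
The Hessian is diagonal: diag(f_ss, f_tt). Second derivatives: f_ss(-4)=540, f_ss(-3)=-300, f_ss(-1)=540, f_ss(2)=-2700; f_tt(-2)=-2.
Local maxima occur where both diagonal entries negative: (-3, -2), (2, -2). Count: 2.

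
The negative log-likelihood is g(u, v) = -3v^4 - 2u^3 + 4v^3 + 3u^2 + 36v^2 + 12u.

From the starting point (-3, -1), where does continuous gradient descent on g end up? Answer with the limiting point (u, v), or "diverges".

g is separable, so gradient descent decouples: u follows -∂g/∂u, v follows -∂g/∂v.
∂g/∂u = -6(u - 2)(u + 1); at u=-3 this is -60, so u increases.
∂g/∂v = -12v(v - 3)(v + 2); at v=-1 this is -48, so v increases.
u converges to its nearest critical value -1 (a local min of the u-part); v converges to 0. The iterate converges to (-1, 0).

(-1, 0)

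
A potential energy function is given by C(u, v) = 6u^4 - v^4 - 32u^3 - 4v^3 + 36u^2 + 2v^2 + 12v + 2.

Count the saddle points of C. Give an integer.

C separates as a function of u plus a function of v, so ∇C=0 decouples.
∂C/∂u = 24u(u - 3)(u - 1) = 0 at u ∈ {0, 1, 3}; ∂C/∂v = -4(v - 1)(v + 1)(v + 3) = 0 at v ∈ {-3, -1, 1}.
The Hessian is diagonal: diag(C_uu, C_vv). Second derivatives: C_uu(0)=72, C_uu(1)=-48, C_uu(3)=144; C_vv(-3)=-32, C_vv(-1)=16, C_vv(1)=-32.
Saddle points occur where the two diagonal entries have opposite signs: (0, -3), (0, 1), (1, -1), (3, -3), (3, 1). Count: 5.

5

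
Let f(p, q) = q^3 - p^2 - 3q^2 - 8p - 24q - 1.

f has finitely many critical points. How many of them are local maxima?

1

f separates as a function of p plus a function of q, so ∇f=0 decouples.
∂f/∂p = -2(p + 4) = 0 at p ∈ {-4}; ∂f/∂q = 3(q - 4)(q + 2) = 0 at q ∈ {-2, 4}.
The Hessian is diagonal: diag(f_pp, f_qq). Second derivatives: f_pp(-4)=-2; f_qq(-2)=-18, f_qq(4)=18.
Local maxima occur where both diagonal entries negative: (-4, -2). Count: 1.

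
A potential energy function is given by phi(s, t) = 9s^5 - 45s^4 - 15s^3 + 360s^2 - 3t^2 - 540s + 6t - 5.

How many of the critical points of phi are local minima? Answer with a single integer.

phi separates as a function of s plus a function of t, so ∇phi=0 decouples.
∂phi/∂s = 45(s - 3)(s - 2)(s - 1)(s + 2) = 0 at s ∈ {-2, 1, 2, 3}; ∂phi/∂t = -6(t - 1) = 0 at t ∈ {1}.
The Hessian is diagonal: diag(phi_ss, phi_tt). Second derivatives: phi_ss(-2)=-2700, phi_ss(1)=270, phi_ss(2)=-180, phi_ss(3)=450; phi_tt(1)=-6.
Local minima occur where both diagonal entries positive: none. Count: 0.

0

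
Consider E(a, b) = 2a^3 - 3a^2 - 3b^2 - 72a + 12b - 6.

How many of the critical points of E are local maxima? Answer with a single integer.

E separates as a function of a plus a function of b, so ∇E=0 decouples.
∂E/∂a = 6(a - 4)(a + 3) = 0 at a ∈ {-3, 4}; ∂E/∂b = -6(b - 2) = 0 at b ∈ {2}.
The Hessian is diagonal: diag(E_aa, E_bb). Second derivatives: E_aa(-3)=-42, E_aa(4)=42; E_bb(2)=-6.
Local maxima occur where both diagonal entries negative: (-3, 2). Count: 1.

1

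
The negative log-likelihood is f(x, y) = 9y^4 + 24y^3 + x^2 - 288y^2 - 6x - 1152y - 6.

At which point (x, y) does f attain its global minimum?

(3, 4)

f(x,y) separates as P(x) + Q(y) − 6, so its minimum is min P + min Q − 6.
P'(x) = 2x - 6 vanishes at x ∈ {3}; Q'(y) = 36(y - 4)(y + 2)(y + 4) vanishes at y ∈ {-4, -2, 4}.
Local minima of P (where P''>0): P(3)=-9. Local minima of Q: Q(-4)=768, Q(4)=-5376.
So the global minimum of f is P(3) + Q(4) − 6 = -9 − 5376 − 6 = -5391, attained at (3, 4).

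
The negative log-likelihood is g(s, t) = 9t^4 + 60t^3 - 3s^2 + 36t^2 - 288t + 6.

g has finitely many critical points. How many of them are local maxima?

1

g separates as a function of s plus a function of t, so ∇g=0 decouples.
∂g/∂s = -6s = 0 at s ∈ {0}; ∂g/∂t = 36(t - 1)(t + 2)(t + 4) = 0 at t ∈ {-4, -2, 1}.
The Hessian is diagonal: diag(g_ss, g_tt). Second derivatives: g_ss(0)=-6; g_tt(-4)=360, g_tt(-2)=-216, g_tt(1)=540.
Local maxima occur where both diagonal entries negative: (0, -2). Count: 1.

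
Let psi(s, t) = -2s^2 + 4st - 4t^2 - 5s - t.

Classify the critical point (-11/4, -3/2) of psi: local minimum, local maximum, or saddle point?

local maximum

The Hessian of psi is constant: H = [[-4, 4], [4, -8]].
det(H) = (-4)·(-8) − 4² = 16.
det(H) > 0 and tr(H) = -12 < 0, so H is negative definite and the point is a local maximum.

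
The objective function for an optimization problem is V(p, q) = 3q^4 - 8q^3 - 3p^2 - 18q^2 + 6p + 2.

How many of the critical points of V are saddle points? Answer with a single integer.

2

V separates as a function of p plus a function of q, so ∇V=0 decouples.
∂V/∂p = -6(p - 1) = 0 at p ∈ {1}; ∂V/∂q = 12q(q - 3)(q + 1) = 0 at q ∈ {-1, 0, 3}.
The Hessian is diagonal: diag(V_pp, V_qq). Second derivatives: V_pp(1)=-6; V_qq(-1)=48, V_qq(0)=-36, V_qq(3)=144.
Saddle points occur where the two diagonal entries have opposite signs: (1, -1), (1, 3). Count: 2.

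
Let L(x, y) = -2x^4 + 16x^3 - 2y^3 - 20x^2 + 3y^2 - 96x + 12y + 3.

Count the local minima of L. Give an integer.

1

L separates as a function of x plus a function of y, so ∇L=0 decouples.
∂L/∂x = -8(x - 4)(x - 3)(x + 1) = 0 at x ∈ {-1, 3, 4}; ∂L/∂y = -6(y - 2)(y + 1) = 0 at y ∈ {-1, 2}.
The Hessian is diagonal: diag(L_xx, L_yy). Second derivatives: L_xx(-1)=-160, L_xx(3)=32, L_xx(4)=-40; L_yy(-1)=18, L_yy(2)=-18.
Local minima occur where both diagonal entries positive: (3, -1). Count: 1.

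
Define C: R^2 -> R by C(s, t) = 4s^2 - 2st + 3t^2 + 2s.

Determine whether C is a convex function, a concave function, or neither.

convex

C is quadratic, so its Hessian is the constant matrix H = [[8, -2], [-2, 6]].
det(H) = 44, tr(H) = 14.
det(H) > 0 and tr(H) > 0, so H is positive definite everywhere: convex.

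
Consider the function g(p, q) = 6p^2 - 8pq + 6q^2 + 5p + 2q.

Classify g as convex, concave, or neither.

g is quadratic, so its Hessian is the constant matrix H = [[12, -8], [-8, 12]].
det(H) = 80, tr(H) = 24.
det(H) > 0 and tr(H) > 0, so H is positive definite everywhere: convex.

convex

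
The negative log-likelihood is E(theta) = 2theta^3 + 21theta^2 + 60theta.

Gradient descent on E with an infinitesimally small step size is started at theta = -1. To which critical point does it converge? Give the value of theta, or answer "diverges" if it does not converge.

-2

E'(theta) = 6(theta + 2)(theta + 5), so E'(-1) = 24.
Gradient descent moves in the -E' direction, i.e. theta is decreasing.
The nearest critical point in that direction is theta = -2, where E'' = 18 > 0 (a local minimum). The iterate converges there.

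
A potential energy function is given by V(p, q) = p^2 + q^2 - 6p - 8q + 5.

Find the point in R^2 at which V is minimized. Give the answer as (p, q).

V(p,q) separates as A(p) + B(q) + 5, so its minimum is min A + min B + 5.
A'(p) = 2p - 6 vanishes at p ∈ {3}; B'(q) = 2q - 8 vanishes at q ∈ {4}.
Local minima of A (where A''>0): A(3)=-9. Local minima of B: B(4)=-16.
So the global minimum of V is A(3) + B(4) + 5 = -9 − 16 + 5 = -20, attained at (3, 4).

(3, 4)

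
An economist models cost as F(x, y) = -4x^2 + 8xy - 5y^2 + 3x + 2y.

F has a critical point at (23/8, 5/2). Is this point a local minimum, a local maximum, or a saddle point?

local maximum

The Hessian of F is constant: H = [[-8, 8], [8, -10]].
det(H) = (-8)·(-10) − 8² = 16.
det(H) > 0 and tr(H) = -18 < 0, so H is negative definite and the point is a local maximum.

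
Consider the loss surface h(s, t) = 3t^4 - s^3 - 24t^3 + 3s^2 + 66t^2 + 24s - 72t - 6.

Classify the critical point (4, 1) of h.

saddle point

The mixed partial ∂²h/∂s∂t is 0, so the Hessian at any point is diag(h_ss, h_tt) = diag(6(-s + 1), 12(3t^2 - 12t + 11)).
At (4, 1): H = diag(-18, 24).
The eigenvalues have opposite signs, so H is indefinite: a saddle point.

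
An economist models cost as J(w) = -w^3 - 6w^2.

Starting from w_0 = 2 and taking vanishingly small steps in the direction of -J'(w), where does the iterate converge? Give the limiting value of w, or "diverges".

J'(w) = -3w(w + 4), so J'(2) = -36.
Gradient descent moves in the -J' direction, i.e. w is increasing.
There is no critical point above w=2, and J' keeps the same sign, so the iterate runs off to +∞.

diverges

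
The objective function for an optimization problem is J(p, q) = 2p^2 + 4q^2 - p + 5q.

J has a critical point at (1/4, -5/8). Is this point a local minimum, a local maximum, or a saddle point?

local minimum

The Hessian of J is constant: H = [[4, 0], [0, 8]].
det(H) = 4·8 − 0² = 32.
det(H) > 0 and tr(H) = 12 > 0, so H is positive definite and the point is a local minimum.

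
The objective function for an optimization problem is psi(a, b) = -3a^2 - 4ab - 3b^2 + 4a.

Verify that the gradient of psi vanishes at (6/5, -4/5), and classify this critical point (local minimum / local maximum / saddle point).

∇psi = (-6a - 4b + 4, -4a - 6b); substituting (6/5, -4/5) gives ∇psi = (0, 0), so (6/5, -4/5) is indeed a critical point.
The Hessian of psi is constant: H = [[-6, -4], [-4, -6]].
det(H) = (-6)·(-6) − (-4)² = 20.
det(H) > 0 and tr(H) = -12 < 0, so H is negative definite and the point is a local maximum.

local maximum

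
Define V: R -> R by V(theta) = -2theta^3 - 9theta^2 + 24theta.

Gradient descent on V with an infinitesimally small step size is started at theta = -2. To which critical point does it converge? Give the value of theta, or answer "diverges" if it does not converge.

-4

V'(theta) = -6(theta - 1)(theta + 4), so V'(-2) = 36.
Gradient descent moves in the -V' direction, i.e. theta is decreasing.
The nearest critical point in that direction is theta = -4, where V'' = 30 > 0 (a local minimum). The iterate converges there.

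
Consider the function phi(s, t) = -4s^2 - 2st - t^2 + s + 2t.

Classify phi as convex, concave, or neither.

concave

phi is quadratic, so its Hessian is the constant matrix H = [[-8, -2], [-2, -2]].
det(H) = 12, tr(H) = -10.
det(H) > 0 and tr(H) < 0, so H is negative definite everywhere: concave.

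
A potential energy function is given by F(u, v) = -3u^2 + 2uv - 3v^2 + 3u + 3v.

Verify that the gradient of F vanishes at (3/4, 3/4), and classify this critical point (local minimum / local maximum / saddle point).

∇F = (-6u + 2v + 3, 2u - 6v + 3); substituting (3/4, 3/4) gives ∇F = (0, 0), so (3/4, 3/4) is indeed a critical point.
The Hessian of F is constant: H = [[-6, 2], [2, -6]].
det(H) = (-6)·(-6) − 2² = 32.
det(H) > 0 and tr(H) = -12 < 0, so H is negative definite and the point is a local maximum.

local maximum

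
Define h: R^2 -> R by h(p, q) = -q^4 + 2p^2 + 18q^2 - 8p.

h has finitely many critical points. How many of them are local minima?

1

h separates as a function of p plus a function of q, so ∇h=0 decouples.
∂h/∂p = 4(p - 2) = 0 at p ∈ {2}; ∂h/∂q = -4q(q - 3)(q + 3) = 0 at q ∈ {-3, 0, 3}.
The Hessian is diagonal: diag(h_pp, h_qq). Second derivatives: h_pp(2)=4; h_qq(-3)=-72, h_qq(0)=36, h_qq(3)=-72.
Local minima occur where both diagonal entries positive: (2, 0). Count: 1.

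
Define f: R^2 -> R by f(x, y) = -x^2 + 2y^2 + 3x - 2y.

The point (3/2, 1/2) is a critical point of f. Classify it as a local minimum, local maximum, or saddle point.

saddle point

The Hessian of f is constant: H = [[-2, 0], [0, 4]].
det(H) = (-2)·4 − 0² = -8.
Since det(H) < 0, H is indefinite and the critical point is a saddle point.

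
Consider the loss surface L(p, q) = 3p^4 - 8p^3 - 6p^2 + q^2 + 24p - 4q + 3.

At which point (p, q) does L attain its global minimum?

L(p,q) separates as A(p) + B(q) + 3, so its minimum is min A + min B + 3.
A'(p) = 12(p - 2)(p - 1)(p + 1) vanishes at p ∈ {-1, 1, 2}; B'(q) = 2q - 4 vanishes at q ∈ {2}.
Local minima of A (where A''>0): A(-1)=-19, A(2)=8. Local minima of B: B(2)=-4.
So the global minimum of L is A(-1) + B(2) + 3 = -19 − 4 + 3 = -20, attained at (-1, 2).

(-1, 2)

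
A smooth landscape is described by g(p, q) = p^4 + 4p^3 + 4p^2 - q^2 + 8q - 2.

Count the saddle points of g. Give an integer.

g separates as a function of p plus a function of q, so ∇g=0 decouples.
∂g/∂p = 4p(p + 1)(p + 2) = 0 at p ∈ {-2, -1, 0}; ∂g/∂q = -2(q - 4) = 0 at q ∈ {4}.
The Hessian is diagonal: diag(g_pp, g_qq). Second derivatives: g_pp(-2)=8, g_pp(-1)=-4, g_pp(0)=8; g_qq(4)=-2.
Saddle points occur where the two diagonal entries have opposite signs: (-2, 4), (0, 4). Count: 2.

2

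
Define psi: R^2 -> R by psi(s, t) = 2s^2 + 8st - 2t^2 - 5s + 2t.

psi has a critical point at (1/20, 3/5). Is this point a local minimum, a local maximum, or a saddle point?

saddle point

The Hessian of psi is constant: H = [[4, 8], [8, -4]].
det(H) = 4·(-4) − 8² = -80.
Since det(H) < 0, H is indefinite and the critical point is a saddle point.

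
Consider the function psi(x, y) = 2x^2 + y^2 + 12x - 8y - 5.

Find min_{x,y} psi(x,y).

-39

psi(x,y) separates as P(x) + Q(y) − 5, so its minimum is min P + min Q − 5.
P'(x) = 4x + 12 vanishes at x ∈ {-3}; Q'(y) = 2y - 8 vanishes at y ∈ {4}.
Local minima of P (where P''>0): P(-3)=-18. Local minima of Q: Q(4)=-16.
So the global minimum of psi is P(-3) + Q(4) − 5 = -18 − 16 − 5 = -39, attained at (-3, 4).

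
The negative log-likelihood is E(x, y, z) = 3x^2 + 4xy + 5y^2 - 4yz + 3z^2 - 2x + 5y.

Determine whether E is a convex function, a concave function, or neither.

convex

E is quadratic, so its Hessian is the constant matrix H = [[6, 4, 0], [4, 10, -4], [0, -4, 6]].
Leading principal minors: 6, 44, 168.
All positive ⇒ H ≻ 0 ⇒ convex.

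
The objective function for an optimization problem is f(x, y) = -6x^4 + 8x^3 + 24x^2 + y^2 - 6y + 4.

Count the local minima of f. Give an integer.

f separates as a function of x plus a function of y, so ∇f=0 decouples.
∂f/∂x = -24x(x - 2)(x + 1) = 0 at x ∈ {-1, 0, 2}; ∂f/∂y = 2(y - 3) = 0 at y ∈ {3}.
The Hessian is diagonal: diag(f_xx, f_yy). Second derivatives: f_xx(-1)=-72, f_xx(0)=48, f_xx(2)=-144; f_yy(3)=2.
Local minima occur where both diagonal entries positive: (0, 3). Count: 1.

1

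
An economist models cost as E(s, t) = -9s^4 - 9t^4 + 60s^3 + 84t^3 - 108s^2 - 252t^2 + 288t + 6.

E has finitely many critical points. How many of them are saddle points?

4

E separates as a function of s plus a function of t, so ∇E=0 decouples.
∂E/∂s = -36s(s - 3)(s - 2) = 0 at s ∈ {0, 2, 3}; ∂E/∂t = -36(t - 4)(t - 2)(t - 1) = 0 at t ∈ {1, 2, 4}.
The Hessian is diagonal: diag(E_ss, E_tt). Second derivatives: E_ss(0)=-216, E_ss(2)=72, E_ss(3)=-108; E_tt(1)=-108, E_tt(2)=72, E_tt(4)=-216.
Saddle points occur where the two diagonal entries have opposite signs: (0, 2), (2, 1), (2, 4), (3, 2). Count: 4.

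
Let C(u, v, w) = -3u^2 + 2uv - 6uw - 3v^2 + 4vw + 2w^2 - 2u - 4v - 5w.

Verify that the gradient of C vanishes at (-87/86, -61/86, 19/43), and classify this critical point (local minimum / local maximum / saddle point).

∇C = (-6u + 2v - 6w - 2, 2u - 6v + 4w - 4, -6u + 4v + 4w - 5); substituting (-87/86, -61/86, 19/43) gives ∇C = (0, 0, 0), so (-87/86, -61/86, 19/43) is indeed a critical point.
The Hessian is constant: H = [[-6, 2, -6], [2, -6, 4], [-6, 4, 4]].
Leading principal minors: Δ₁ = -6, Δ₂ = 32, Δ₃ = 344.
The minors fit neither the all-positive nor the alternating-sign pattern, so H is indefinite: a saddle point.

saddle point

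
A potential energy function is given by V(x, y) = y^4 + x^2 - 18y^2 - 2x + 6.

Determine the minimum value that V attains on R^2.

V(x,y) separates as P(x) + Q(y) + 6, so its minimum is min P + min Q + 6.
P'(x) = 2x - 2 vanishes at x ∈ {1}; Q'(y) = 4y(y - 3)(y + 3) vanishes at y ∈ {-3, 0, 3}.
Local minima of P (where P''>0): P(1)=-1. Local minima of Q: Q(-3)=-81, Q(3)=-81.
So the global minimum of V is P(1) + Q(-3) + 6 = -1 − 81 + 6 = -76, attained at (1, -3).

-76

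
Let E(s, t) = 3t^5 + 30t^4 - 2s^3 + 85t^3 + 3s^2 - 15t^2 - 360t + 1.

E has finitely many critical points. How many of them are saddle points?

E separates as a function of s plus a function of t, so ∇E=0 decouples.
∂E/∂s = -6s(s - 1) = 0 at s ∈ {0, 1}; ∂E/∂t = 15(t - 1)(t + 2)(t + 3)(t + 4) = 0 at t ∈ {-4, -3, -2, 1}.
The Hessian is diagonal: diag(E_ss, E_tt). Second derivatives: E_ss(0)=6, E_ss(1)=-6; E_tt(-4)=-150, E_tt(-3)=60, E_tt(-2)=-90, E_tt(1)=900.
Saddle points occur where the two diagonal entries have opposite signs: (0, -4), (0, -2), (1, -3), (1, 1). Count: 4.

4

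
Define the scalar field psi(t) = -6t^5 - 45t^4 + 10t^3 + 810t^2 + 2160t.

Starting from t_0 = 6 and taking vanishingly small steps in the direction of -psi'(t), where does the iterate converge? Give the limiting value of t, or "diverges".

diverges

psi'(t) = -30(t - 3)(t + 2)(t + 3)(t + 4), so psi'(6) = -64800.
Gradient descent moves in the -psi' direction, i.e. t is increasing.
There is no critical point above t=6, and psi' keeps the same sign, so the iterate runs off to +∞.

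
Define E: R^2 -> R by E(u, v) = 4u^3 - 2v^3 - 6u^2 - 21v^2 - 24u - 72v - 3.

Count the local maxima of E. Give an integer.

E separates as a function of u plus a function of v, so ∇E=0 decouples.
∂E/∂u = 12(u - 2)(u + 1) = 0 at u ∈ {-1, 2}; ∂E/∂v = -6(v + 3)(v + 4) = 0 at v ∈ {-4, -3}.
The Hessian is diagonal: diag(E_uu, E_vv). Second derivatives: E_uu(-1)=-36, E_uu(2)=36; E_vv(-4)=6, E_vv(-3)=-6.
Local maxima occur where both diagonal entries negative: (-1, -3). Count: 1.

1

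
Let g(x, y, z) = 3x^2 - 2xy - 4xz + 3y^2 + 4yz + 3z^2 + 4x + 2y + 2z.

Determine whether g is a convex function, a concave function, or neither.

g is quadratic, so its Hessian is the constant matrix H = [[6, -2, -4], [-2, 6, 4], [-4, 4, 6]].
Leading principal minors: 6, 32, 64.
All positive ⇒ H ≻ 0 ⇒ convex.

convex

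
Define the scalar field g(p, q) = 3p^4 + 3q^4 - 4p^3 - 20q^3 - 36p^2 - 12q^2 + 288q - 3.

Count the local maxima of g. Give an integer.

1

g separates as a function of p plus a function of q, so ∇g=0 decouples.
∂g/∂p = 12p(p - 3)(p + 2) = 0 at p ∈ {-2, 0, 3}; ∂g/∂q = 12(q - 4)(q - 3)(q + 2) = 0 at q ∈ {-2, 3, 4}.
The Hessian is diagonal: diag(g_pp, g_qq). Second derivatives: g_pp(-2)=120, g_pp(0)=-72, g_pp(3)=180; g_qq(-2)=360, g_qq(3)=-60, g_qq(4)=72.
Local maxima occur where both diagonal entries negative: (0, 3). Count: 1.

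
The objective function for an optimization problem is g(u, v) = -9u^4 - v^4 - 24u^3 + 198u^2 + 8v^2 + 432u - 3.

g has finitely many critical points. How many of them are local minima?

g separates as a function of u plus a function of v, so ∇g=0 decouples.
∂g/∂u = -36(u - 3)(u + 1)(u + 4) = 0 at u ∈ {-4, -1, 3}; ∂g/∂v = -4v(v - 2)(v + 2) = 0 at v ∈ {-2, 0, 2}.
The Hessian is diagonal: diag(g_uu, g_vv). Second derivatives: g_uu(-4)=-756, g_uu(-1)=432, g_uu(3)=-1008; g_vv(-2)=-32, g_vv(0)=16, g_vv(2)=-32.
Local minima occur where both diagonal entries positive: (-1, 0). Count: 1.

1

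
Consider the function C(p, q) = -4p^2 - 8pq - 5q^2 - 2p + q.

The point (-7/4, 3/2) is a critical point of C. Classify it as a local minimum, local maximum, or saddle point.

local maximum

The Hessian of C is constant: H = [[-8, -8], [-8, -10]].
det(H) = (-8)·(-10) − (-8)² = 16.
det(H) > 0 and tr(H) = -18 < 0, so H is negative definite and the point is a local maximum.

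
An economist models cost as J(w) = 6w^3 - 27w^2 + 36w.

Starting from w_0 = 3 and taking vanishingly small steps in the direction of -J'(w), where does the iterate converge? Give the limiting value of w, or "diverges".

J'(w) = 18(w - 2)(w - 1), so J'(3) = 36.
Gradient descent moves in the -J' direction, i.e. w is decreasing.
The nearest critical point in that direction is w = 2, where J'' = 18 > 0 (a local minimum). The iterate converges there.

2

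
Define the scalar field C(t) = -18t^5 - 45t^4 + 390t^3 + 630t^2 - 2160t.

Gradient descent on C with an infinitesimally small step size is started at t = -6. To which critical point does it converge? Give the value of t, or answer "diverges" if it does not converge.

C'(t) = -90(t - 3)(t - 1)(t + 2)(t + 4), so C'(-6) = -45360.
Gradient descent moves in the -C' direction, i.e. t is increasing.
The nearest critical point in that direction is t = -4, where C'' = 6300 > 0 (a local minimum). The iterate converges there.

-4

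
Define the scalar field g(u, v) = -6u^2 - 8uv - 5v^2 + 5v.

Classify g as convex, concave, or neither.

concave

g is quadratic, so its Hessian is the constant matrix H = [[-12, -8], [-8, -10]].
det(H) = 56, tr(H) = -22.
det(H) > 0 and tr(H) < 0, so H is negative definite everywhere: concave.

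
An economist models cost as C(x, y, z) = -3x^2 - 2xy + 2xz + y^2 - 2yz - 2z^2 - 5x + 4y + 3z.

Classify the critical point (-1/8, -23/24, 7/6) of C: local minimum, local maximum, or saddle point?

The Hessian is constant: H = [[-6, -2, 2], [-2, 2, -2], [2, -2, -4]].
Leading principal minors: Δ₁ = -6, Δ₂ = -16, Δ₃ = 96.
The minors fit neither the all-positive nor the alternating-sign pattern, so H is indefinite: a saddle point.

saddle point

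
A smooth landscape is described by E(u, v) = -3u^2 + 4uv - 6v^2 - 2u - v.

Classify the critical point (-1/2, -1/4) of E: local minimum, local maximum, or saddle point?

local maximum

The Hessian of E is constant: H = [[-6, 4], [4, -12]].
det(H) = (-6)·(-12) − 4² = 56.
det(H) > 0 and tr(H) = -18 < 0, so H is negative definite and the point is a local maximum.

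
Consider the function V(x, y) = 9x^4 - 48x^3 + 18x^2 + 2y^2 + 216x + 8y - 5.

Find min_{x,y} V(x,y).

-154

V(x,y) separates as P(x) + Q(y) − 5, so its minimum is min P + min Q − 5.
P'(x) = 36(x - 3)(x - 2)(x + 1) vanishes at x ∈ {-1, 2, 3}; Q'(y) = 4y + 8 vanishes at y ∈ {-2}.
Local minima of P (where P''>0): P(-1)=-141, P(3)=243. Local minima of Q: Q(-2)=-8.
So the global minimum of V is P(-1) + Q(-2) − 5 = -141 − 8 − 5 = -154, attained at (-1, -2).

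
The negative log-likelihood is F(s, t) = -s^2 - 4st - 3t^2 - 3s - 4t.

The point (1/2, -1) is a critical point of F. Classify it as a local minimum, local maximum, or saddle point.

saddle point

The Hessian of F is constant: H = [[-2, -4], [-4, -6]].
det(H) = (-2)·(-6) − (-4)² = -4.
Since det(H) < 0, H is indefinite and the critical point is a saddle point.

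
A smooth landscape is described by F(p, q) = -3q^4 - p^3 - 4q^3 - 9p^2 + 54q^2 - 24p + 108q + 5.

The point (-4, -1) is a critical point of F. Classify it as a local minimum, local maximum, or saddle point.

local minimum

The mixed partial ∂²F/∂p∂q is 0, so the Hessian at any point is diag(F_pp, F_qq) = diag(-6(p + 3), 12(-3q^2 - 2q + 9)).
At (-4, -1): H = diag(6, 96).
Both eigenvalues are positive, so H is positive definite: a local minimum.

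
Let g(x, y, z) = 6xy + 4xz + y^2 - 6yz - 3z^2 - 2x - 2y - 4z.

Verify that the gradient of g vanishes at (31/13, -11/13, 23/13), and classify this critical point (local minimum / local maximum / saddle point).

∇g = (6y + 4z - 2, 6x + 2y - 6z - 2, 4x - 6y - 6z - 4); substituting (31/13, -11/13, 23/13) gives ∇g = (0, 0, 0), so (31/13, -11/13, 23/13) is indeed a critical point.
The Hessian is constant: H = [[0, 6, 4], [6, 2, -6], [4, -6, -6]].
Leading principal minors: Δ₁ = 0, Δ₂ = -36, Δ₃ = -104.
The minors fit neither the all-positive nor the alternating-sign pattern, so H is indefinite: a saddle point.

saddle point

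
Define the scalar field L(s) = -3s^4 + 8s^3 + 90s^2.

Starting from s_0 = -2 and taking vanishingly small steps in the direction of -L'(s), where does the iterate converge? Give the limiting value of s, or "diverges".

L'(s) = -12s(s - 5)(s + 3), so L'(-2) = -168.
Gradient descent moves in the -L' direction, i.e. s is increasing.
The nearest critical point in that direction is s = 0, where L'' = 180 > 0 (a local minimum). The iterate converges there.

0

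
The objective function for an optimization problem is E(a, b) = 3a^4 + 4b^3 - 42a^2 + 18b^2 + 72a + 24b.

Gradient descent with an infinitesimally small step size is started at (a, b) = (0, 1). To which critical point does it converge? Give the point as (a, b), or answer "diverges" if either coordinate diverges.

(-3, -1)

E is separable, so gradient descent decouples: a follows -∂E/∂a, b follows -∂E/∂b.
∂E/∂a = 12(a - 2)(a - 1)(a + 3); at a=0 this is 72, so a decreases.
∂E/∂b = 12(b + 1)(b + 2); at b=1 this is 72, so b decreases.
a converges to its nearest critical value -3 (a local min of the a-part); b converges to -1. The iterate converges to (-3, -1).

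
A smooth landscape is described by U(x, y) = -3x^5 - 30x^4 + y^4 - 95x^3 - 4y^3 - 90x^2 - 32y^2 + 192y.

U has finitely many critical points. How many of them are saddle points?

6

U separates as a function of x plus a function of y, so ∇U=0 decouples.
∂U/∂x = -15x(x + 1)(x + 3)(x + 4) = 0 at x ∈ {-4, -3, -1, 0}; ∂U/∂y = 4(y - 4)(y - 3)(y + 4) = 0 at y ∈ {-4, 3, 4}.
The Hessian is diagonal: diag(U_xx, U_yy). Second derivatives: U_xx(-4)=180, U_xx(-3)=-90, U_xx(-1)=90, U_xx(0)=-180; U_yy(-4)=224, U_yy(3)=-28, U_yy(4)=32.
Saddle points occur where the two diagonal entries have opposite signs: (-4, 3), (-3, -4), (-3, 4), (-1, 3), (0, -4), (0, 4). Count: 6.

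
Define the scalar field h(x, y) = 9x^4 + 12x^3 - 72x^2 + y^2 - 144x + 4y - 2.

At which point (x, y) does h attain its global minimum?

h(x,y) separates as P(x) + Q(y) − 2, so its minimum is min P + min Q − 2.
P'(x) = 36(x - 2)(x + 1)(x + 2) vanishes at x ∈ {-2, -1, 2}; Q'(y) = 2y + 4 vanishes at y ∈ {-2}.
Local minima of P (where P''>0): P(-2)=48, P(2)=-336. Local minima of Q: Q(-2)=-4.
So the global minimum of h is P(2) + Q(-2) − 2 = -336 − 4 − 2 = -342, attained at (2, -2).

(2, -2)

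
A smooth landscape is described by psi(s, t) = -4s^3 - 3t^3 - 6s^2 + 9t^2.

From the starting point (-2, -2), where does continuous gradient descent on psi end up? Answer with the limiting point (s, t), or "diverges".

(-1, 0)

psi is separable, so gradient descent decouples: s follows -∂psi/∂s, t follows -∂psi/∂t.
∂psi/∂s = -12s(s + 1); at s=-2 this is -24, so s increases.
∂psi/∂t = -9t(t - 2); at t=-2 this is -72, so t increases.
s converges to its nearest critical value -1 (a local min of the s-part); t converges to 0. The iterate converges to (-1, 0).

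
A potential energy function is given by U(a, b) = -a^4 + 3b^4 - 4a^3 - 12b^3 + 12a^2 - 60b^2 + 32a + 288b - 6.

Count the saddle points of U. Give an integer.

5

U separates as a function of a plus a function of b, so ∇U=0 decouples.
∂U/∂a = -4(a - 2)(a + 1)(a + 4) = 0 at a ∈ {-4, -1, 2}; ∂U/∂b = 12(b - 4)(b - 2)(b + 3) = 0 at b ∈ {-3, 2, 4}.
The Hessian is diagonal: diag(U_aa, U_bb). Second derivatives: U_aa(-4)=-72, U_aa(-1)=36, U_aa(2)=-72; U_bb(-3)=420, U_bb(2)=-120, U_bb(4)=168.
Saddle points occur where the two diagonal entries have opposite signs: (-4, -3), (-4, 4), (-1, 2), (2, -3), (2, 4). Count: 5.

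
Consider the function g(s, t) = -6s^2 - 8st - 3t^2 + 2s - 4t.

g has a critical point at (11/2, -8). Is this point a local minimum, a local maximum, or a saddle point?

local maximum

The Hessian of g is constant: H = [[-12, -8], [-8, -6]].
det(H) = (-12)·(-6) − (-8)² = 8.
det(H) > 0 and tr(H) = -18 < 0, so H is negative definite and the point is a local maximum.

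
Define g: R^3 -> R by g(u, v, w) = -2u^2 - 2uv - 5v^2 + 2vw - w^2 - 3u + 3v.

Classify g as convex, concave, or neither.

g is quadratic, so its Hessian is the constant matrix H = [[-4, -2, 0], [-2, -10, 2], [0, 2, -2]].
Leading principal minors: -4, 36, -56.
Signs alternate −, +, − ⇒ H ≺ 0 ⇒ concave.

concave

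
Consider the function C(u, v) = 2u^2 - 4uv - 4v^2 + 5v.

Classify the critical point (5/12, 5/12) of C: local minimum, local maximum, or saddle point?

saddle point

The Hessian of C is constant: H = [[4, -4], [-4, -8]].
det(H) = 4·(-8) − (-4)² = -48.
Since det(H) < 0, H is indefinite and the critical point is a saddle point.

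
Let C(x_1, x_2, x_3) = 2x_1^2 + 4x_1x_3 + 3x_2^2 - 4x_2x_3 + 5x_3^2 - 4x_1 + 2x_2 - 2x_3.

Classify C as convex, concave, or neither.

C is quadratic, so its Hessian is the constant matrix H = [[4, 0, 4], [0, 6, -4], [4, -4, 10]].
Leading principal minors: 4, 24, 80.
All positive ⇒ H ≻ 0 ⇒ convex.

convex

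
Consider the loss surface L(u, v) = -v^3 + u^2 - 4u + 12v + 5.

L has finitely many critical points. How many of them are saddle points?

L separates as a function of u plus a function of v, so ∇L=0 decouples.
∂L/∂u = 2(u - 2) = 0 at u ∈ {2}; ∂L/∂v = -3(v - 2)(v + 2) = 0 at v ∈ {-2, 2}.
The Hessian is diagonal: diag(L_uu, L_vv). Second derivatives: L_uu(2)=2; L_vv(-2)=12, L_vv(2)=-12.
Saddle points occur where the two diagonal entries have opposite signs: (2, 2). Count: 1.

1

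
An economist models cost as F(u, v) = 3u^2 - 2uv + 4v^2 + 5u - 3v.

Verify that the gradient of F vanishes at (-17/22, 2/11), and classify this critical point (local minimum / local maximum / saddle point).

∇F = (6u - 2v + 5, -2u + 8v - 3); substituting (-17/22, 2/11) gives ∇F = (0, 0), so (-17/22, 2/11) is indeed a critical point.
The Hessian of F is constant: H = [[6, -2], [-2, 8]].
det(H) = 6·8 − (-2)² = 44.
det(H) > 0 and tr(H) = 14 > 0, so H is positive definite and the point is a local minimum.

local minimum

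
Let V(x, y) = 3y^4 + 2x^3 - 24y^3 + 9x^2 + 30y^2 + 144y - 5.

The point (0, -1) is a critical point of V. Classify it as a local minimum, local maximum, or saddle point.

The mixed partial ∂²V/∂x∂y is 0, so the Hessian at any point is diag(V_xx, V_yy) = diag(6(2x + 3), 12(3y^2 - 12y + 5)).
At (0, -1): H = diag(18, 240).
Both eigenvalues are positive, so H is positive definite: a local minimum.

local minimum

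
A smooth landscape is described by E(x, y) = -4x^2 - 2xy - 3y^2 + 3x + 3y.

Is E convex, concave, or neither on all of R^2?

E is quadratic, so its Hessian is the constant matrix H = [[-8, -2], [-2, -6]].
det(H) = 44, tr(H) = -14.
det(H) > 0 and tr(H) < 0, so H is negative definite everywhere: concave.

concave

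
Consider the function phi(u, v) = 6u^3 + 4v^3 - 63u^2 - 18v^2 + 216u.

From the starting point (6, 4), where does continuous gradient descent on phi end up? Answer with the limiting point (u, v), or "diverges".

phi is separable, so gradient descent decouples: u follows -∂phi/∂u, v follows -∂phi/∂v.
∂phi/∂u = 18(u - 4)(u - 3); at u=6 this is 108, so u decreases.
∂phi/∂v = 12v(v - 3); at v=4 this is 48, so v decreases.
u converges to its nearest critical value 4 (a local min of the u-part); v converges to 3. The iterate converges to (4, 3).

(4, 3)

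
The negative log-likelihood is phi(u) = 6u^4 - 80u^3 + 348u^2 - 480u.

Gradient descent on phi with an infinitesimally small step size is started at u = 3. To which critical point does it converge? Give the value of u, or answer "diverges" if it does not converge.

1

phi'(u) = 24(u - 5)(u - 4)(u - 1), so phi'(3) = 96.
Gradient descent moves in the -phi' direction, i.e. u is decreasing.
The nearest critical point in that direction is u = 1, where phi'' = 288 > 0 (a local minimum). The iterate converges there.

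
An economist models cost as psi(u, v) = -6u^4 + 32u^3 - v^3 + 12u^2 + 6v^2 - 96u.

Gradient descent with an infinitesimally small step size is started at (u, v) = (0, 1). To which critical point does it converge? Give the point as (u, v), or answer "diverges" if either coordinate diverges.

psi is separable, so gradient descent decouples: u follows -∂psi/∂u, v follows -∂psi/∂v.
∂psi/∂u = -24(u - 4)(u - 1)(u + 1); at u=0 this is -96, so u increases.
∂psi/∂v = -3v(v - 4); at v=1 this is 9, so v decreases.
u converges to its nearest critical value 1 (a local min of the u-part); v converges to 0. The iterate converges to (1, 0).

(1, 0)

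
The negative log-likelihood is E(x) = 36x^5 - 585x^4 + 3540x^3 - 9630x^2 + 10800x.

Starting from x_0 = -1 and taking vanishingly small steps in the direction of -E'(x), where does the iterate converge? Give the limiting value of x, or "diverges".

E'(x) = 180(x - 5)(x - 4)(x - 3)(x - 1), so E'(-1) = 43200.
Gradient descent moves in the -E' direction, i.e. x is decreasing.
There is no critical point below x=-1, and E' keeps the same sign, so the iterate runs off to −∞.

diverges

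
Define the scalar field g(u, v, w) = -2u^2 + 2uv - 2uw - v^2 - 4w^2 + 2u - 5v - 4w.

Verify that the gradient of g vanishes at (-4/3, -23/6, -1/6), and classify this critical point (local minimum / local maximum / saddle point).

local maximum

∇g = (-4u + 2v - 2w + 2, 2u - 2v - 5, -2u - 8w - 4); substituting (-4/3, -23/6, -1/6) gives ∇g = (0, 0, 0), so (-4/3, -23/6, -1/6) is indeed a critical point.
The Hessian is constant: H = [[-4, 2, -2], [2, -2, 0], [-2, 0, -8]].
Leading principal minors: Δ₁ = -4, Δ₂ = 4, Δ₃ = -24.
The minors alternate sign starting negative (−, +, −), so H is negative definite: a local maximum.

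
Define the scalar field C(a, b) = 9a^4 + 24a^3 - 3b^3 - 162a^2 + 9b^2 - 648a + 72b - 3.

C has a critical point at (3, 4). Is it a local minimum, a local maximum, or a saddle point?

The mixed partial ∂²C/∂a∂b is 0, so the Hessian at any point is diag(C_aa, C_bb) = diag(36(3a^2 + 4a - 9), 18(-b + 1)).
At (3, 4): H = diag(1080, -54).
The eigenvalues have opposite signs, so H is indefinite: a saddle point.

saddle point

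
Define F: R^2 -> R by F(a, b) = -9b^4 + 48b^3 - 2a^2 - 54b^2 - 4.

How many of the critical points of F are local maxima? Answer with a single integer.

F separates as a function of a plus a function of b, so ∇F=0 decouples.
∂F/∂a = -4a = 0 at a ∈ {0}; ∂F/∂b = -36b(b - 3)(b - 1) = 0 at b ∈ {0, 1, 3}.
The Hessian is diagonal: diag(F_aa, F_bb). Second derivatives: F_aa(0)=-4; F_bb(0)=-108, F_bb(1)=72, F_bb(3)=-216.
Local maxima occur where both diagonal entries negative: (0, 0), (0, 3). Count: 2.

2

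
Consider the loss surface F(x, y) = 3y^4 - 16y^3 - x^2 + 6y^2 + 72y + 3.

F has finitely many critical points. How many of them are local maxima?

F separates as a function of x plus a function of y, so ∇F=0 decouples.
∂F/∂x = -2x = 0 at x ∈ {0}; ∂F/∂y = 12(y - 3)(y - 2)(y + 1) = 0 at y ∈ {-1, 2, 3}.
The Hessian is diagonal: diag(F_xx, F_yy). Second derivatives: F_xx(0)=-2; F_yy(-1)=144, F_yy(2)=-36, F_yy(3)=48.
Local maxima occur where both diagonal entries negative: (0, 2). Count: 1.

1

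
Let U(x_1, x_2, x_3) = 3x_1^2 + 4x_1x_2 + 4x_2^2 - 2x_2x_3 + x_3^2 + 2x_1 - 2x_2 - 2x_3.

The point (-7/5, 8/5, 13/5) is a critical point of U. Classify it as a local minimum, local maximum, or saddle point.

local minimum

The Hessian is constant: H = [[6, 4, 0], [4, 8, -2], [0, -2, 2]].
Leading principal minors: Δ₁ = 6, Δ₂ = 32, Δ₃ = 40.
All leading minors are positive, so H is positive definite: a local minimum.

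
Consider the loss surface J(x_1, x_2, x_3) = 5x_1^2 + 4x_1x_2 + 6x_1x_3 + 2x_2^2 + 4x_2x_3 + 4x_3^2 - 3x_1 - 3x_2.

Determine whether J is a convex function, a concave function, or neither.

J is quadratic, so its Hessian is the constant matrix H = [[10, 4, 6], [4, 4, 4], [6, 4, 8]].
Leading principal minors: 10, 24, 80.
All positive ⇒ H ≻ 0 ⇒ convex.

convex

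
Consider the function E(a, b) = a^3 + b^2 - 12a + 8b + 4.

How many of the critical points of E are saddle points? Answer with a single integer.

E separates as a function of a plus a function of b, so ∇E=0 decouples.
∂E/∂a = 3(a - 2)(a + 2) = 0 at a ∈ {-2, 2}; ∂E/∂b = 2(b + 4) = 0 at b ∈ {-4}.
The Hessian is diagonal: diag(E_aa, E_bb). Second derivatives: E_aa(-2)=-12, E_aa(2)=12; E_bb(-4)=2.
Saddle points occur where the two diagonal entries have opposite signs: (-2, -4). Count: 1.

1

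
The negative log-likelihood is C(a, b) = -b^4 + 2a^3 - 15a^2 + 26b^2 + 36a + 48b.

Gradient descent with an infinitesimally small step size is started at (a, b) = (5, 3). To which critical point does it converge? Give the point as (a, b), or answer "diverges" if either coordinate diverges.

C is separable, so gradient descent decouples: a follows -∂C/∂a, b follows -∂C/∂b.
∂C/∂a = 6(a - 3)(a - 2); at a=5 this is 36, so a decreases.
∂C/∂b = -4(b - 4)(b + 1)(b + 3); at b=3 this is 96, so b decreases.
a converges to its nearest critical value 3 (a local min of the a-part); b converges to -1. The iterate converges to (3, -1).

(3, -1)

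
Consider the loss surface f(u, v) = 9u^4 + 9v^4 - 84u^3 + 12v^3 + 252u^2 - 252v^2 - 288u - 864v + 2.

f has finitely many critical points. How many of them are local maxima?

1

f separates as a function of u plus a function of v, so ∇f=0 decouples.
∂f/∂u = 36(u - 4)(u - 2)(u - 1) = 0 at u ∈ {1, 2, 4}; ∂f/∂v = 36(v - 4)(v + 2)(v + 3) = 0 at v ∈ {-3, -2, 4}.
The Hessian is diagonal: diag(f_uu, f_vv). Second derivatives: f_uu(1)=108, f_uu(2)=-72, f_uu(4)=216; f_vv(-3)=252, f_vv(-2)=-216, f_vv(4)=1512.
Local maxima occur where both diagonal entries negative: (2, -2). Count: 1.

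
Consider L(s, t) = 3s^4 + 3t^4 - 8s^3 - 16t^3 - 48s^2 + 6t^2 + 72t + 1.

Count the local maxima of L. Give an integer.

1

L separates as a function of s plus a function of t, so ∇L=0 decouples.
∂L/∂s = 12s(s - 4)(s + 2) = 0 at s ∈ {-2, 0, 4}; ∂L/∂t = 12(t - 3)(t - 2)(t + 1) = 0 at t ∈ {-1, 2, 3}.
The Hessian is diagonal: diag(L_ss, L_tt). Second derivatives: L_ss(-2)=144, L_ss(0)=-96, L_ss(4)=288; L_tt(-1)=144, L_tt(2)=-36, L_tt(3)=48.
Local maxima occur where both diagonal entries negative: (0, 2). Count: 1.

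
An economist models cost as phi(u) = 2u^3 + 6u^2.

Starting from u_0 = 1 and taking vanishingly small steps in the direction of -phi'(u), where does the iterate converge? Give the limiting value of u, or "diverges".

phi'(u) = 6u(u + 2), so phi'(1) = 18.
Gradient descent moves in the -phi' direction, i.e. u is decreasing.
The nearest critical point in that direction is u = 0, where phi'' = 12 > 0 (a local minimum). The iterate converges there.

0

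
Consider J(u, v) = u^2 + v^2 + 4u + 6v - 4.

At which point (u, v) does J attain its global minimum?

(-2, -3)

J(u,v) separates as P(u) + Q(v) − 4, so its minimum is min P + min Q − 4.
P'(u) = 2u + 4 vanishes at u ∈ {-2}; Q'(v) = 2v + 6 vanishes at v ∈ {-3}.
Local minima of P (where P''>0): P(-2)=-4. Local minima of Q: Q(-3)=-9.
So the global minimum of J is P(-2) + Q(-3) − 4 = -4 − 9 − 4 = -17, attained at (-2, -3).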